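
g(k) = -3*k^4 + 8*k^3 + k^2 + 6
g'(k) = -12*k^3 + 24*k^2 + 2*k = 2*k*(-6*k^2 + 12*k + 1)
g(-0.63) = 3.92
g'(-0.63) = 11.27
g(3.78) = -160.11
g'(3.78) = -297.64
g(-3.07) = -482.54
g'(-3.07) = 567.27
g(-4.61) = -2111.48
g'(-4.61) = 1676.50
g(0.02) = 6.00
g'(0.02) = 0.05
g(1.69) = 23.00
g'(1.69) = 14.00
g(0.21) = 6.11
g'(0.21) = 1.37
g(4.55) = -505.51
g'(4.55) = -624.40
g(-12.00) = -75882.00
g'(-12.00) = 24168.00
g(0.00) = 6.00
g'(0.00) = 0.00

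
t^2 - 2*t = t*(t - 2)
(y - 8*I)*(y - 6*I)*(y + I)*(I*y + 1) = I*y^4 + 14*y^3 - 47*I*y^2 + 14*y - 48*I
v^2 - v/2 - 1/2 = (v - 1)*(v + 1/2)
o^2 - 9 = (o - 3)*(o + 3)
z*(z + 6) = z^2 + 6*z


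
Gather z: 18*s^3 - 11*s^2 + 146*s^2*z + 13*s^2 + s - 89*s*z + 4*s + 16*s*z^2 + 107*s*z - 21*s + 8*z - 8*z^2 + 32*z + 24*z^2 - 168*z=18*s^3 + 2*s^2 - 16*s + z^2*(16*s + 16) + z*(146*s^2 + 18*s - 128)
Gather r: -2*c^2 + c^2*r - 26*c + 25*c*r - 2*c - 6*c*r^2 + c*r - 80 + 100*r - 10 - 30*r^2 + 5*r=-2*c^2 - 28*c + r^2*(-6*c - 30) + r*(c^2 + 26*c + 105) - 90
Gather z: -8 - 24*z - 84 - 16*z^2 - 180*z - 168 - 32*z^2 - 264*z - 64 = -48*z^2 - 468*z - 324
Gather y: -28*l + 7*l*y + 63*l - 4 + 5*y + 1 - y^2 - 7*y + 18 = 35*l - y^2 + y*(7*l - 2) + 15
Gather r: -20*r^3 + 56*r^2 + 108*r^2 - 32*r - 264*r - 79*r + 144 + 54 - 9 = -20*r^3 + 164*r^2 - 375*r + 189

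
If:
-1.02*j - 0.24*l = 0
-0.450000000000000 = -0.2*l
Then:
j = -0.53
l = 2.25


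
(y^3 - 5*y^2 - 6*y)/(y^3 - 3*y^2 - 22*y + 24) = y*(y + 1)/(y^2 + 3*y - 4)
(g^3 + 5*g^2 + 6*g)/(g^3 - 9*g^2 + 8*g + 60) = g*(g + 3)/(g^2 - 11*g + 30)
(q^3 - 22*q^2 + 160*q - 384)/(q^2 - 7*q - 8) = (q^2 - 14*q + 48)/(q + 1)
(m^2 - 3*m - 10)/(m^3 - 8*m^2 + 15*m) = (m + 2)/(m*(m - 3))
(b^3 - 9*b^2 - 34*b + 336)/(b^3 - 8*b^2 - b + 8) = (b^2 - b - 42)/(b^2 - 1)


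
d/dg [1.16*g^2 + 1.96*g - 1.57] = 2.32*g + 1.96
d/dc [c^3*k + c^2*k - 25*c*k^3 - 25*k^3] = k*(3*c^2 + 2*c - 25*k^2)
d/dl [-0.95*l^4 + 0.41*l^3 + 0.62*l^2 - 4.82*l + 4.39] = -3.8*l^3 + 1.23*l^2 + 1.24*l - 4.82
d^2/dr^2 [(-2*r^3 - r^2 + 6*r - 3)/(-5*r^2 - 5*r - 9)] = 2*(-215*r^3 + 360*r^2 + 1521*r + 291)/(125*r^6 + 375*r^5 + 1050*r^4 + 1475*r^3 + 1890*r^2 + 1215*r + 729)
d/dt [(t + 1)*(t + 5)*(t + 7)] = 3*t^2 + 26*t + 47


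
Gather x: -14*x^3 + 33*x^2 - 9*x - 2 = -14*x^3 + 33*x^2 - 9*x - 2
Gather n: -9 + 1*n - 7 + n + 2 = 2*n - 14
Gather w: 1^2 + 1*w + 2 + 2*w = 3*w + 3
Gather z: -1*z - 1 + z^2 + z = z^2 - 1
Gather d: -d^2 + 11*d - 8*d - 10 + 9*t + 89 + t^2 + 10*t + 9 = -d^2 + 3*d + t^2 + 19*t + 88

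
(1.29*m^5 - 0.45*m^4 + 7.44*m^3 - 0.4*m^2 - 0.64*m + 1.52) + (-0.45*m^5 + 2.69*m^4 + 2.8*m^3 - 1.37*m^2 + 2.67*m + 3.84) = 0.84*m^5 + 2.24*m^4 + 10.24*m^3 - 1.77*m^2 + 2.03*m + 5.36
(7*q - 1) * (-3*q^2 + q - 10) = -21*q^3 + 10*q^2 - 71*q + 10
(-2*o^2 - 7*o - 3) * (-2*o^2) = 4*o^4 + 14*o^3 + 6*o^2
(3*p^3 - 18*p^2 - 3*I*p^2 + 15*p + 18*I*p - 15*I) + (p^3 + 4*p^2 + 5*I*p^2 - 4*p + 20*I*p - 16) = 4*p^3 - 14*p^2 + 2*I*p^2 + 11*p + 38*I*p - 16 - 15*I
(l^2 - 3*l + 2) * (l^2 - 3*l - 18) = l^4 - 6*l^3 - 7*l^2 + 48*l - 36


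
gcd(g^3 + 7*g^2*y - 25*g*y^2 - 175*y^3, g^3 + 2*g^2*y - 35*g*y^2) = -g^2 - 2*g*y + 35*y^2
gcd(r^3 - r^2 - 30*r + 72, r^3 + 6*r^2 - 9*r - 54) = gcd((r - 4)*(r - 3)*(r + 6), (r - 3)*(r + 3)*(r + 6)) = r^2 + 3*r - 18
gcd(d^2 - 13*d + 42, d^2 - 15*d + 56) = d - 7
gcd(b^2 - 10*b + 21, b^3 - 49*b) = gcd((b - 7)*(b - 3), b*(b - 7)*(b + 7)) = b - 7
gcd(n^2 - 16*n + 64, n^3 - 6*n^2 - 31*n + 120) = n - 8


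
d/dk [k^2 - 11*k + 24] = 2*k - 11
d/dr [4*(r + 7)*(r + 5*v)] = 8*r + 20*v + 28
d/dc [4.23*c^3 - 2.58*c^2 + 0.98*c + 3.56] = 12.69*c^2 - 5.16*c + 0.98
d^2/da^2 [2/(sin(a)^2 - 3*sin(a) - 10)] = 2*(-4*sin(a)^4 + 9*sin(a)^3 - 43*sin(a)^2 + 12*sin(a) + 38)/((sin(a) - 5)^3*(sin(a) + 2)^3)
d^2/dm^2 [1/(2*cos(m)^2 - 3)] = 4*(4*sin(m)^4 - cos(4*m))/(cos(2*m) - 2)^3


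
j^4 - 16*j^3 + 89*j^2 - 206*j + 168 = (j - 7)*(j - 4)*(j - 3)*(j - 2)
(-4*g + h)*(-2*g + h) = 8*g^2 - 6*g*h + h^2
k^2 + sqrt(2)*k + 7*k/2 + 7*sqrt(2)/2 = (k + 7/2)*(k + sqrt(2))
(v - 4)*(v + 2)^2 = v^3 - 12*v - 16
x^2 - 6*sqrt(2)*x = x*(x - 6*sqrt(2))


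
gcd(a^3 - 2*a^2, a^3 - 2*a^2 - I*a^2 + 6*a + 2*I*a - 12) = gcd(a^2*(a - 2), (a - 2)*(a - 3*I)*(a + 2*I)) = a - 2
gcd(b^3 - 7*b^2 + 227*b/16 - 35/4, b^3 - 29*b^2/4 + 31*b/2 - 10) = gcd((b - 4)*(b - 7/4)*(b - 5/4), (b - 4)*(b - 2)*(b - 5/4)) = b^2 - 21*b/4 + 5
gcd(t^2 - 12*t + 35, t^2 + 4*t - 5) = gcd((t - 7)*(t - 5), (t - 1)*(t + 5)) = 1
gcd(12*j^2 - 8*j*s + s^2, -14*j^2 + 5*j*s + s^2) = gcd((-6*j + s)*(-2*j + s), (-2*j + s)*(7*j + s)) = -2*j + s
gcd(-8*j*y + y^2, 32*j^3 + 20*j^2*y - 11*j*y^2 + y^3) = -8*j + y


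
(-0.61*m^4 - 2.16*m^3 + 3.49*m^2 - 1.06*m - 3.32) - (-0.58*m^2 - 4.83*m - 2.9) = -0.61*m^4 - 2.16*m^3 + 4.07*m^2 + 3.77*m - 0.42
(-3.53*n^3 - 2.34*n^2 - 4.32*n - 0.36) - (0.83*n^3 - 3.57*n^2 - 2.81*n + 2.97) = -4.36*n^3 + 1.23*n^2 - 1.51*n - 3.33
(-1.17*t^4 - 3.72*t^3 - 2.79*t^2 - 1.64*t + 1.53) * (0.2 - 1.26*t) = 1.4742*t^5 + 4.4532*t^4 + 2.7714*t^3 + 1.5084*t^2 - 2.2558*t + 0.306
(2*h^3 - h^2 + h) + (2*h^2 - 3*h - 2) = 2*h^3 + h^2 - 2*h - 2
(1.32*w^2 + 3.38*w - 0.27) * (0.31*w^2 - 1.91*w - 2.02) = 0.4092*w^4 - 1.4734*w^3 - 9.2059*w^2 - 6.3119*w + 0.5454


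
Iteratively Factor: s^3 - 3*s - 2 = (s + 1)*(s^2 - s - 2) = (s - 2)*(s + 1)*(s + 1)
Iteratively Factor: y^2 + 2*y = (y)*(y + 2)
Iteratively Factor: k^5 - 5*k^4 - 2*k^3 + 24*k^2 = (k + 2)*(k^4 - 7*k^3 + 12*k^2) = k*(k + 2)*(k^3 - 7*k^2 + 12*k) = k^2*(k + 2)*(k^2 - 7*k + 12) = k^2*(k - 3)*(k + 2)*(k - 4)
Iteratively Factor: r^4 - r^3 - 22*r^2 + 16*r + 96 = (r - 3)*(r^3 + 2*r^2 - 16*r - 32) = (r - 3)*(r + 4)*(r^2 - 2*r - 8) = (r - 4)*(r - 3)*(r + 4)*(r + 2)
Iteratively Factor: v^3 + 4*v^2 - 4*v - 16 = (v + 4)*(v^2 - 4) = (v - 2)*(v + 4)*(v + 2)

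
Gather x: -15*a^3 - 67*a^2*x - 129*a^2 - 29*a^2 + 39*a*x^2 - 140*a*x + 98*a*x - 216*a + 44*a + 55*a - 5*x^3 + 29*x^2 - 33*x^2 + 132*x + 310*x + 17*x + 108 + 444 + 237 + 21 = -15*a^3 - 158*a^2 - 117*a - 5*x^3 + x^2*(39*a - 4) + x*(-67*a^2 - 42*a + 459) + 810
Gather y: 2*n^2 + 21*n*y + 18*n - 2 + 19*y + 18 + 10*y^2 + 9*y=2*n^2 + 18*n + 10*y^2 + y*(21*n + 28) + 16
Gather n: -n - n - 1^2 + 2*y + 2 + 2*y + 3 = -2*n + 4*y + 4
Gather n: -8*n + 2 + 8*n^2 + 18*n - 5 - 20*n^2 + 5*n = -12*n^2 + 15*n - 3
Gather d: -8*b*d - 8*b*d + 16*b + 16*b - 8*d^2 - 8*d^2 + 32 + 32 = -16*b*d + 32*b - 16*d^2 + 64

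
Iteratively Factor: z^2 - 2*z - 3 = (z - 3)*(z + 1)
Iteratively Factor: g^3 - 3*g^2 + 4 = (g - 2)*(g^2 - g - 2) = (g - 2)*(g + 1)*(g - 2)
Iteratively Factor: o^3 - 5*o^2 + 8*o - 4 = (o - 2)*(o^2 - 3*o + 2) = (o - 2)^2*(o - 1)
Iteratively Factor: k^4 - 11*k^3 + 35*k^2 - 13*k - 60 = (k - 5)*(k^3 - 6*k^2 + 5*k + 12) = (k - 5)*(k - 4)*(k^2 - 2*k - 3) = (k - 5)*(k - 4)*(k + 1)*(k - 3)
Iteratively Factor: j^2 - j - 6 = (j + 2)*(j - 3)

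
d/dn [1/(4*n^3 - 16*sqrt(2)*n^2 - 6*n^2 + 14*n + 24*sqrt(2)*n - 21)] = 2*(-6*n^2 + 6*n + 16*sqrt(2)*n - 12*sqrt(2) - 7)/(4*n^3 - 16*sqrt(2)*n^2 - 6*n^2 + 14*n + 24*sqrt(2)*n - 21)^2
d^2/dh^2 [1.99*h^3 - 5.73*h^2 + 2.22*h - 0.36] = 11.94*h - 11.46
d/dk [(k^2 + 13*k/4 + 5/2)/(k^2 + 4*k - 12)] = (3*k^2 - 116*k - 196)/(4*(k^4 + 8*k^3 - 8*k^2 - 96*k + 144))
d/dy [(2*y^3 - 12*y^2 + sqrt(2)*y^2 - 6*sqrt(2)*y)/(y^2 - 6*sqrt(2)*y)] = 2*(y^2 - 12*sqrt(2)*y - 6 + 39*sqrt(2))/(y^2 - 12*sqrt(2)*y + 72)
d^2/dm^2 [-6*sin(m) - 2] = 6*sin(m)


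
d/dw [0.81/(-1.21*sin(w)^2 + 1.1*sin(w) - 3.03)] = (1.9602*sin(w) - 0.891)*cos(w)/(1.21*sin(w)^2 - 1.1*sin(w) + 3.03)^2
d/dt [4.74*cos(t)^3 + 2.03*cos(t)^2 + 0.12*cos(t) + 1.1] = (14.22*sin(t)^2 - 4.06*cos(t) - 14.34)*sin(t)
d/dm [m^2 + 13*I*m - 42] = 2*m + 13*I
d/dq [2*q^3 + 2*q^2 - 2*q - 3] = 6*q^2 + 4*q - 2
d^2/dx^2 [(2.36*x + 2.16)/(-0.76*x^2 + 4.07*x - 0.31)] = (-(1.52*x - 4.07)*(2.36*x + 2.16)*(3.04*x - 8.14) + (10.7616*x - 15.9272)*(0.76*x^2 - 4.07*x + 0.31))/(0.76*x^2 - 4.07*x + 0.31)^3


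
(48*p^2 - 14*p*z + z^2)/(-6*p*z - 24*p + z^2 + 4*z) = (-8*p + z)/(z + 4)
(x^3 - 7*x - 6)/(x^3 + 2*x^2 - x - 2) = (x - 3)/(x - 1)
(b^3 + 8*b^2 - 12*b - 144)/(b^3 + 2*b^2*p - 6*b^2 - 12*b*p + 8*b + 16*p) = (b^2 + 12*b + 36)/(b^2 + 2*b*p - 2*b - 4*p)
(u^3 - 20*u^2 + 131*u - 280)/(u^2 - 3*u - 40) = (u^2 - 12*u + 35)/(u + 5)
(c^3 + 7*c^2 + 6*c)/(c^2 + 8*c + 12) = c*(c + 1)/(c + 2)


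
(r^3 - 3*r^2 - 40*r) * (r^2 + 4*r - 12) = r^5 + r^4 - 64*r^3 - 124*r^2 + 480*r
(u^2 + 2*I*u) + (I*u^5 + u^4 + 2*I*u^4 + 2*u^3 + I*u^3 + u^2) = I*u^5 + u^4 + 2*I*u^4 + 2*u^3 + I*u^3 + 2*u^2 + 2*I*u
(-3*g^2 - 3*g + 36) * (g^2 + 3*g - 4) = -3*g^4 - 12*g^3 + 39*g^2 + 120*g - 144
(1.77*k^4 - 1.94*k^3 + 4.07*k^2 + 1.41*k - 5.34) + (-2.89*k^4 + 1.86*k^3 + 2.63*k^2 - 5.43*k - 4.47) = -1.12*k^4 - 0.0799999999999998*k^3 + 6.7*k^2 - 4.02*k - 9.81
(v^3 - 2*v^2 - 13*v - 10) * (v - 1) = v^4 - 3*v^3 - 11*v^2 + 3*v + 10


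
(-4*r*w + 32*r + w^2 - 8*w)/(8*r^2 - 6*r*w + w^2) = (8 - w)/(2*r - w)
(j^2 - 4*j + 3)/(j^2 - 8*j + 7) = (j - 3)/(j - 7)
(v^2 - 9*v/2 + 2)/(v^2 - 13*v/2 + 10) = (2*v - 1)/(2*v - 5)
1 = 1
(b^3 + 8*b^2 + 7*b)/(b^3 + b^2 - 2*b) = (b^2 + 8*b + 7)/(b^2 + b - 2)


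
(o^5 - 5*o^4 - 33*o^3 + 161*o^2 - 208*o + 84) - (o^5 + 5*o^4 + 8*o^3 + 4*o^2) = -10*o^4 - 41*o^3 + 157*o^2 - 208*o + 84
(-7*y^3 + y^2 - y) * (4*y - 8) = -28*y^4 + 60*y^3 - 12*y^2 + 8*y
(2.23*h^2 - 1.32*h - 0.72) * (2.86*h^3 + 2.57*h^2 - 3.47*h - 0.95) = 6.3778*h^5 + 1.9559*h^4 - 13.1897*h^3 + 0.611500000000001*h^2 + 3.7524*h + 0.684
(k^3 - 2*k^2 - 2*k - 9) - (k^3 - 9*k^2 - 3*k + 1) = 7*k^2 + k - 10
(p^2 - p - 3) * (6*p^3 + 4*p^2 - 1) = 6*p^5 - 2*p^4 - 22*p^3 - 13*p^2 + p + 3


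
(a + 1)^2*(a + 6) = a^3 + 8*a^2 + 13*a + 6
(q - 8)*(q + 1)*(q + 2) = q^3 - 5*q^2 - 22*q - 16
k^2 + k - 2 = (k - 1)*(k + 2)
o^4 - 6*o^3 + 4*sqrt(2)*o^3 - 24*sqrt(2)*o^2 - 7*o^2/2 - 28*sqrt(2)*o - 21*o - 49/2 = (o - 7)*(o + 1)*(o + sqrt(2)/2)*(o + 7*sqrt(2)/2)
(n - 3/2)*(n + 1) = n^2 - n/2 - 3/2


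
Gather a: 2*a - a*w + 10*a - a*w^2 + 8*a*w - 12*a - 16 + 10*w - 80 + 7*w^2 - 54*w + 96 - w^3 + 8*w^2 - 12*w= a*(-w^2 + 7*w) - w^3 + 15*w^2 - 56*w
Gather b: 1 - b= 1 - b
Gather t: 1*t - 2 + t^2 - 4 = t^2 + t - 6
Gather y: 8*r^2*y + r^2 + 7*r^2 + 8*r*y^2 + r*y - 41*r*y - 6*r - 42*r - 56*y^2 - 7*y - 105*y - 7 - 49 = 8*r^2 - 48*r + y^2*(8*r - 56) + y*(8*r^2 - 40*r - 112) - 56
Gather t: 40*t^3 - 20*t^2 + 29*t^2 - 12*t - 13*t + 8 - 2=40*t^3 + 9*t^2 - 25*t + 6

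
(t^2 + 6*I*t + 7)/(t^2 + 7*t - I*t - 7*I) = (t + 7*I)/(t + 7)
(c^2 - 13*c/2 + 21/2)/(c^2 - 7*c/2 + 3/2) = (2*c - 7)/(2*c - 1)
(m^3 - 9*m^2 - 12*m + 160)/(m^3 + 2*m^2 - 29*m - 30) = (m^2 - 4*m - 32)/(m^2 + 7*m + 6)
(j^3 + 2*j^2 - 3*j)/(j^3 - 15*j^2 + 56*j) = (j^2 + 2*j - 3)/(j^2 - 15*j + 56)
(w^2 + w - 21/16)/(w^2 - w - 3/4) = (-16*w^2 - 16*w + 21)/(4*(-4*w^2 + 4*w + 3))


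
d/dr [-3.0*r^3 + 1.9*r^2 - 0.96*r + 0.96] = -9.0*r^2 + 3.8*r - 0.96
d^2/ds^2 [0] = 0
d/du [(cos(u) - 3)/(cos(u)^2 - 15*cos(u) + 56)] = (cos(u)^2 - 6*cos(u) - 11)*sin(u)/(cos(u)^2 - 15*cos(u) + 56)^2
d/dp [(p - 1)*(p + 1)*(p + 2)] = 3*p^2 + 4*p - 1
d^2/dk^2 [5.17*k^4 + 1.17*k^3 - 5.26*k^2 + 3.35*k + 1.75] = 62.04*k^2 + 7.02*k - 10.52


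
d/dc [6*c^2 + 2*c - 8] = 12*c + 2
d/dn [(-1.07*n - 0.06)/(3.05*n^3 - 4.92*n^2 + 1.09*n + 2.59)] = (6.527*n^3 - 4.7154*n^2 - 0.5904*n - 2.7059)/(9.3025*n^6 - 30.012*n^5 + 30.8554*n^4 + 5.0734*n^3 - 24.2975*n^2 + 5.6462*n + 6.7081)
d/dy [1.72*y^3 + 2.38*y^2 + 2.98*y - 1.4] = 5.16*y^2 + 4.76*y + 2.98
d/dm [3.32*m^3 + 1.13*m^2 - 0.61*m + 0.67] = 9.96*m^2 + 2.26*m - 0.61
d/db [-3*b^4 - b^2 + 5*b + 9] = -12*b^3 - 2*b + 5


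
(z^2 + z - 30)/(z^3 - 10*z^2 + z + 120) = (z + 6)/(z^2 - 5*z - 24)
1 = 1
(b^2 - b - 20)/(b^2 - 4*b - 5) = (b + 4)/(b + 1)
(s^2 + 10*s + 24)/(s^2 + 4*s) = (s + 6)/s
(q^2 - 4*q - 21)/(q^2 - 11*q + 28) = (q + 3)/(q - 4)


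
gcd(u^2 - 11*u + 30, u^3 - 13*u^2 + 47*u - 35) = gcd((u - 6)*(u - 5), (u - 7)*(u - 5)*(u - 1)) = u - 5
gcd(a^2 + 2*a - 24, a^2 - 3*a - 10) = 1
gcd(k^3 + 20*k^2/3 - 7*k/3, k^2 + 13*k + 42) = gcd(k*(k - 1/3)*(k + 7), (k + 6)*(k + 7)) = k + 7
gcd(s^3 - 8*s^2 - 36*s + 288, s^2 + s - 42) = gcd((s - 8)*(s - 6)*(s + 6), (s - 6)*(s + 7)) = s - 6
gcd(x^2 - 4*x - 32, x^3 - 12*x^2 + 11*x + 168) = x - 8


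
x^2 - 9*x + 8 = (x - 8)*(x - 1)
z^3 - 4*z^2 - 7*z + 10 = (z - 5)*(z - 1)*(z + 2)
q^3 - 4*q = q*(q - 2)*(q + 2)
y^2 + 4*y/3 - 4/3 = (y - 2/3)*(y + 2)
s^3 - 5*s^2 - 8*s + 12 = (s - 6)*(s - 1)*(s + 2)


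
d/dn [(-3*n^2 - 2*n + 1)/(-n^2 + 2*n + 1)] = 4*(-2*n^2 - n - 1)/(n^4 - 4*n^3 + 2*n^2 + 4*n + 1)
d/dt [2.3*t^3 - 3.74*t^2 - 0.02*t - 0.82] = 6.9*t^2 - 7.48*t - 0.02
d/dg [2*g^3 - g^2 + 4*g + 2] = 6*g^2 - 2*g + 4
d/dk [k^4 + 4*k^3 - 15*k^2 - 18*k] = 4*k^3 + 12*k^2 - 30*k - 18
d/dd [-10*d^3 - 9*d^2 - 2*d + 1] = -30*d^2 - 18*d - 2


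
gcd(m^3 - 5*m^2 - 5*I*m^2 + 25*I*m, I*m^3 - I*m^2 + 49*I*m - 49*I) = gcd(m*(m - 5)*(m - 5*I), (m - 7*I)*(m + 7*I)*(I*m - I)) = 1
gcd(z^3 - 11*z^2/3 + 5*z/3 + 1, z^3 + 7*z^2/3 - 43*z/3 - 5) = z^2 - 8*z/3 - 1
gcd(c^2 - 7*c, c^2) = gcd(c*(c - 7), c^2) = c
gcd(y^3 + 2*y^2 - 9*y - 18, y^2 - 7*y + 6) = 1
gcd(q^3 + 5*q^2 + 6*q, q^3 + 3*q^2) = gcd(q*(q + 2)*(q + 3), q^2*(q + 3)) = q^2 + 3*q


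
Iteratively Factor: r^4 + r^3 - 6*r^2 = (r)*(r^3 + r^2 - 6*r) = r*(r + 3)*(r^2 - 2*r) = r*(r - 2)*(r + 3)*(r)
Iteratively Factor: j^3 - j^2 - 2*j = (j + 1)*(j^2 - 2*j) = j*(j + 1)*(j - 2)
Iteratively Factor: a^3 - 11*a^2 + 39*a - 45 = (a - 3)*(a^2 - 8*a + 15) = (a - 5)*(a - 3)*(a - 3)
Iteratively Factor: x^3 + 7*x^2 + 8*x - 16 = (x - 1)*(x^2 + 8*x + 16) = (x - 1)*(x + 4)*(x + 4)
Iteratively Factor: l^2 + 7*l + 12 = (l + 4)*(l + 3)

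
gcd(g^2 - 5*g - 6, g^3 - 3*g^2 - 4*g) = g + 1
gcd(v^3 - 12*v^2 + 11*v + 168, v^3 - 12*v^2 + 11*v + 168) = v^3 - 12*v^2 + 11*v + 168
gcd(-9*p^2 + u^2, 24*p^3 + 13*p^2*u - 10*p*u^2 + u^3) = 3*p - u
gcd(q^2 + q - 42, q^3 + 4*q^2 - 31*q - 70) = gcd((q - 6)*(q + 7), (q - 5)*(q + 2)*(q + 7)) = q + 7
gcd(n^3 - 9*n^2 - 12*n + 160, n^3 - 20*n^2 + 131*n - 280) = n^2 - 13*n + 40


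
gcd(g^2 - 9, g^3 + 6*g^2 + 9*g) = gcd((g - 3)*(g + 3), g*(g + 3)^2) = g + 3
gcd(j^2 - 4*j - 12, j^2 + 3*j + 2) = j + 2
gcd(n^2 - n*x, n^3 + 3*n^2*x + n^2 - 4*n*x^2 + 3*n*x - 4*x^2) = -n + x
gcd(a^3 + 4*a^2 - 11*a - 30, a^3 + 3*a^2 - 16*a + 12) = 1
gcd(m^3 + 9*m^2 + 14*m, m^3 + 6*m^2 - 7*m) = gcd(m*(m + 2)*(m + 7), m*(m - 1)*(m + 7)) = m^2 + 7*m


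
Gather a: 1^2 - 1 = 0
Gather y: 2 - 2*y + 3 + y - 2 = 3 - y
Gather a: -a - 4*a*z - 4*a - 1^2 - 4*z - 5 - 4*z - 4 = a*(-4*z - 5) - 8*z - 10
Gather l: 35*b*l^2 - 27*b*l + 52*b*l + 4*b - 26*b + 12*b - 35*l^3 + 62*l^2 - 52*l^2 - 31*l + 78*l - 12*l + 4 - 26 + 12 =-10*b - 35*l^3 + l^2*(35*b + 10) + l*(25*b + 35) - 10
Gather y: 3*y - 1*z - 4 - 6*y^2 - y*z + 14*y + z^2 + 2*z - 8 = -6*y^2 + y*(17 - z) + z^2 + z - 12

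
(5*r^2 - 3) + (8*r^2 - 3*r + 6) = 13*r^2 - 3*r + 3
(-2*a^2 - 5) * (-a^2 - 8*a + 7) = 2*a^4 + 16*a^3 - 9*a^2 + 40*a - 35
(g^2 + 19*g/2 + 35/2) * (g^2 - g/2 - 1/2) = g^4 + 9*g^3 + 49*g^2/4 - 27*g/2 - 35/4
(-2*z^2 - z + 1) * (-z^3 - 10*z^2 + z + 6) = 2*z^5 + 21*z^4 + 7*z^3 - 23*z^2 - 5*z + 6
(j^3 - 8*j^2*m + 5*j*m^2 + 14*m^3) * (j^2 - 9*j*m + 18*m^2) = j^5 - 17*j^4*m + 95*j^3*m^2 - 175*j^2*m^3 - 36*j*m^4 + 252*m^5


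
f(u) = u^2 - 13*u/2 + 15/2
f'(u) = 2*u - 13/2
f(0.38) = 5.17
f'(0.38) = -5.74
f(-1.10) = 15.86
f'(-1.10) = -8.70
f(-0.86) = 13.83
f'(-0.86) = -8.22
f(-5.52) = 73.85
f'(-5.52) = -17.54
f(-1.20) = 16.74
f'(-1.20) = -8.90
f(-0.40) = 10.26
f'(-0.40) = -7.30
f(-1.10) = 15.86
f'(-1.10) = -8.70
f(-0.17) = 8.63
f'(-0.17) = -6.84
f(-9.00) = 147.00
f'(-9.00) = -24.50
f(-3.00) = 36.00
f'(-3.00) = -12.50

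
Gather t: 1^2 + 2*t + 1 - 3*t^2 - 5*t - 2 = -3*t^2 - 3*t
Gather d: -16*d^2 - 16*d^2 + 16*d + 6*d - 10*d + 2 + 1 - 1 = -32*d^2 + 12*d + 2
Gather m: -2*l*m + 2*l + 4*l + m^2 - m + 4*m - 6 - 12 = 6*l + m^2 + m*(3 - 2*l) - 18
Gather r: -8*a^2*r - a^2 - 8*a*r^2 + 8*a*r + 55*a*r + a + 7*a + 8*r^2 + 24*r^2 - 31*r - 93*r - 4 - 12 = -a^2 + 8*a + r^2*(32 - 8*a) + r*(-8*a^2 + 63*a - 124) - 16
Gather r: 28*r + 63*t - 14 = 28*r + 63*t - 14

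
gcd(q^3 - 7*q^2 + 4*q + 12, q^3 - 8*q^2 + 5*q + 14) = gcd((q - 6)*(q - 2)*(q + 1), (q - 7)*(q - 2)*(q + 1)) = q^2 - q - 2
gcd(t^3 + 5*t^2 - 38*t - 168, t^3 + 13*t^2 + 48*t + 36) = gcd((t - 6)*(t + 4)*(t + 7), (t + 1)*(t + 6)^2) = 1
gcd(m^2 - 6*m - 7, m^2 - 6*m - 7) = m^2 - 6*m - 7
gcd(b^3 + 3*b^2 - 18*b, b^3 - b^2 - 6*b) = b^2 - 3*b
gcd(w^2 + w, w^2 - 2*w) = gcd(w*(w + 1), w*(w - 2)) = w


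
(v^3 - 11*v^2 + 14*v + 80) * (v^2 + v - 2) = v^5 - 10*v^4 + v^3 + 116*v^2 + 52*v - 160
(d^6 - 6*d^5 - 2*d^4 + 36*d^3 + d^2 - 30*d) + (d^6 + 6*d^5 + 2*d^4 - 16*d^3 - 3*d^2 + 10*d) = 2*d^6 + 20*d^3 - 2*d^2 - 20*d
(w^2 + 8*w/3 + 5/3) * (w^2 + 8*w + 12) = w^4 + 32*w^3/3 + 35*w^2 + 136*w/3 + 20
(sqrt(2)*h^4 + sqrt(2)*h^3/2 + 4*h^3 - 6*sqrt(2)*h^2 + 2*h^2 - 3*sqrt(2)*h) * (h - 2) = sqrt(2)*h^5 - 3*sqrt(2)*h^4/2 + 4*h^4 - 7*sqrt(2)*h^3 - 6*h^3 - 4*h^2 + 9*sqrt(2)*h^2 + 6*sqrt(2)*h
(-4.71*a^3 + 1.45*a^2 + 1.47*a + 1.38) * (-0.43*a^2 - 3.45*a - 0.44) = 2.0253*a^5 + 15.626*a^4 - 3.5622*a^3 - 6.3029*a^2 - 5.4078*a - 0.6072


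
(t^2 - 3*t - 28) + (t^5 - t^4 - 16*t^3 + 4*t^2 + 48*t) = t^5 - t^4 - 16*t^3 + 5*t^2 + 45*t - 28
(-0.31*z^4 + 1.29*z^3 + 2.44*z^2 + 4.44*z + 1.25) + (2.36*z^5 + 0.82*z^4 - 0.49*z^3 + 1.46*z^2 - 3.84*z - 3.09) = 2.36*z^5 + 0.51*z^4 + 0.8*z^3 + 3.9*z^2 + 0.600000000000001*z - 1.84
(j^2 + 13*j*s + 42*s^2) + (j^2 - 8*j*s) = 2*j^2 + 5*j*s + 42*s^2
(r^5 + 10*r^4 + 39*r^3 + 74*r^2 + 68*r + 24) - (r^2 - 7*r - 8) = r^5 + 10*r^4 + 39*r^3 + 73*r^2 + 75*r + 32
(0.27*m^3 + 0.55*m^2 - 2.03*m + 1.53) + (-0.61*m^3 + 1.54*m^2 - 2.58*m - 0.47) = -0.34*m^3 + 2.09*m^2 - 4.61*m + 1.06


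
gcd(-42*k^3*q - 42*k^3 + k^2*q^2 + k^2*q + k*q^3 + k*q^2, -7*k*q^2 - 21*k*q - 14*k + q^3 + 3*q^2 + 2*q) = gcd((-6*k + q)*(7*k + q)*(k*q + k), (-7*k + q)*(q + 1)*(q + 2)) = q + 1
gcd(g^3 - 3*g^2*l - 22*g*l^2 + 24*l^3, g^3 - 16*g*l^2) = g + 4*l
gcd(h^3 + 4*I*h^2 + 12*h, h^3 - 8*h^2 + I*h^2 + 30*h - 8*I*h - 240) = h + 6*I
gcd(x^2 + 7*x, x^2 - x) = x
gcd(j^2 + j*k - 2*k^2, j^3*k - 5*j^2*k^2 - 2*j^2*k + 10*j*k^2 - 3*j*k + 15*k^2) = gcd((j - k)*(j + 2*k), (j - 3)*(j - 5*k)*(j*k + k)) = 1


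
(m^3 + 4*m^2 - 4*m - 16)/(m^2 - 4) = m + 4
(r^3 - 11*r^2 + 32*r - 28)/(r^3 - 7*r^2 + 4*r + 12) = (r^2 - 9*r + 14)/(r^2 - 5*r - 6)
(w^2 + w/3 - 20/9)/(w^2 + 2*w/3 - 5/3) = (w - 4/3)/(w - 1)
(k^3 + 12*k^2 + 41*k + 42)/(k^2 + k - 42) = (k^2 + 5*k + 6)/(k - 6)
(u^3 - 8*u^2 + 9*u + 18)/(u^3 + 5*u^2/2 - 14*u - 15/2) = 2*(u^2 - 5*u - 6)/(2*u^2 + 11*u + 5)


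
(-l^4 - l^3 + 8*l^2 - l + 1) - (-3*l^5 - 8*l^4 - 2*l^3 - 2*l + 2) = 3*l^5 + 7*l^4 + l^3 + 8*l^2 + l - 1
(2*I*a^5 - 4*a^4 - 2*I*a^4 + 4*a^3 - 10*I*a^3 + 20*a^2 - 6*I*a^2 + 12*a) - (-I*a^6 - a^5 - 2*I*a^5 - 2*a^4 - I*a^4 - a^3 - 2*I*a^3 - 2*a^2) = I*a^6 + a^5 + 4*I*a^5 - 2*a^4 - I*a^4 + 5*a^3 - 8*I*a^3 + 22*a^2 - 6*I*a^2 + 12*a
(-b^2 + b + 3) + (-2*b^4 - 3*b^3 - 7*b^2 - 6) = -2*b^4 - 3*b^3 - 8*b^2 + b - 3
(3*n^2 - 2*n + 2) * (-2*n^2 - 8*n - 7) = -6*n^4 - 20*n^3 - 9*n^2 - 2*n - 14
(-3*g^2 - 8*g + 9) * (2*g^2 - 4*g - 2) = -6*g^4 - 4*g^3 + 56*g^2 - 20*g - 18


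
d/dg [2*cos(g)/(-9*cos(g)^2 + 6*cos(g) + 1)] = 2*(9*sin(g)^2 - 10)*sin(g)/(9*sin(g)^2 + 6*cos(g) - 8)^2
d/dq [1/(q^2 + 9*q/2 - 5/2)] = 2*(-4*q - 9)/(2*q^2 + 9*q - 5)^2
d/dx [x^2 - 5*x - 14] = 2*x - 5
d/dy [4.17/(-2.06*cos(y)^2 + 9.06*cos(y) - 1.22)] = (37.7802 - 17.1804*cos(y))*sin(y)/(2.06*cos(y)^2 - 9.06*cos(y) + 1.22)^2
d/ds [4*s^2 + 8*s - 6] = 8*s + 8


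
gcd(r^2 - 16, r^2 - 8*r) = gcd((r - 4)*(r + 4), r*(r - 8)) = 1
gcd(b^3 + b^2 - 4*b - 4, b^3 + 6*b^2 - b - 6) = b + 1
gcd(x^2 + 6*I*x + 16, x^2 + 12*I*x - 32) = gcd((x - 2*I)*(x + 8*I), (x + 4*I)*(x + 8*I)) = x + 8*I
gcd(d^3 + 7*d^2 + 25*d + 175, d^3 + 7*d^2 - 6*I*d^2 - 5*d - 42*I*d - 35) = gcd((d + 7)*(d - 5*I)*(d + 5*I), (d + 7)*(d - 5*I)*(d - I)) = d^2 + d*(7 - 5*I) - 35*I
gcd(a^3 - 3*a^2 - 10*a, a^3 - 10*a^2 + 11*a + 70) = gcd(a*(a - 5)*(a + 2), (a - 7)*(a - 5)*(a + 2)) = a^2 - 3*a - 10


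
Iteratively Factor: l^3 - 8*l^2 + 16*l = (l)*(l^2 - 8*l + 16) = l*(l - 4)*(l - 4)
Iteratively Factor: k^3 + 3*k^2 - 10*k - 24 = (k + 2)*(k^2 + k - 12) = (k - 3)*(k + 2)*(k + 4)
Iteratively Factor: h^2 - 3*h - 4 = (h - 4)*(h + 1)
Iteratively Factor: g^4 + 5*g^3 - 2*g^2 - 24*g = (g + 4)*(g^3 + g^2 - 6*g) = (g - 2)*(g + 4)*(g^2 + 3*g) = g*(g - 2)*(g + 4)*(g + 3)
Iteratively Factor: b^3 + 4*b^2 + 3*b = (b + 1)*(b^2 + 3*b) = (b + 1)*(b + 3)*(b)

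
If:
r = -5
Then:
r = -5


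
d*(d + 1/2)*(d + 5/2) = d^3 + 3*d^2 + 5*d/4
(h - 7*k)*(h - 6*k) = h^2 - 13*h*k + 42*k^2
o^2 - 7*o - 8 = (o - 8)*(o + 1)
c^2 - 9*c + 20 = (c - 5)*(c - 4)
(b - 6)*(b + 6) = b^2 - 36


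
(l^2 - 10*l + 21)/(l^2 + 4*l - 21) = (l - 7)/(l + 7)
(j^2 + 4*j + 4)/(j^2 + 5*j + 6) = (j + 2)/(j + 3)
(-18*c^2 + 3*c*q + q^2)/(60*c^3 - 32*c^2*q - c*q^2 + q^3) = (-3*c + q)/(10*c^2 - 7*c*q + q^2)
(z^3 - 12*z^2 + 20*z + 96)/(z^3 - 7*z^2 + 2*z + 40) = (z^2 - 14*z + 48)/(z^2 - 9*z + 20)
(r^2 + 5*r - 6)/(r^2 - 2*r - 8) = (-r^2 - 5*r + 6)/(-r^2 + 2*r + 8)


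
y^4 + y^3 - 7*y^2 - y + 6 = (y - 2)*(y - 1)*(y + 1)*(y + 3)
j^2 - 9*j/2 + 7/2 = (j - 7/2)*(j - 1)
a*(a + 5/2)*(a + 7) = a^3 + 19*a^2/2 + 35*a/2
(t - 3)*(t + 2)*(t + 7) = t^3 + 6*t^2 - 13*t - 42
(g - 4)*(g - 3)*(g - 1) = g^3 - 8*g^2 + 19*g - 12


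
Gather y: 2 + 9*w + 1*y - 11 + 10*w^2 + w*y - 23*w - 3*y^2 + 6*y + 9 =10*w^2 - 14*w - 3*y^2 + y*(w + 7)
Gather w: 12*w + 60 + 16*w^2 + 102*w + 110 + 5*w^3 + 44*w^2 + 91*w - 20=5*w^3 + 60*w^2 + 205*w + 150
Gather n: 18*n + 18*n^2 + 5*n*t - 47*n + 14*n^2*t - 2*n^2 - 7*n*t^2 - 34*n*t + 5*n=n^2*(14*t + 16) + n*(-7*t^2 - 29*t - 24)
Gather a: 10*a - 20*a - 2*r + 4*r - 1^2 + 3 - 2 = -10*a + 2*r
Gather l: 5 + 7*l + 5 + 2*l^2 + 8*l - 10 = 2*l^2 + 15*l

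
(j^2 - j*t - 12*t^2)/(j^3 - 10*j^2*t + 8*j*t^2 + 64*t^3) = (-j - 3*t)/(-j^2 + 6*j*t + 16*t^2)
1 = 1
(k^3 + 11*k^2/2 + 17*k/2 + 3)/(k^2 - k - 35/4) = 2*(2*k^3 + 11*k^2 + 17*k + 6)/(4*k^2 - 4*k - 35)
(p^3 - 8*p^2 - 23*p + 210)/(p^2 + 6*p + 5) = (p^2 - 13*p + 42)/(p + 1)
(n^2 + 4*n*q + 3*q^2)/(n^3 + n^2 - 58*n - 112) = (n^2 + 4*n*q + 3*q^2)/(n^3 + n^2 - 58*n - 112)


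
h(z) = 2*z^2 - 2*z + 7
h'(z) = 4*z - 2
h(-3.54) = 39.14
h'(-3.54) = -16.16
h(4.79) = 43.31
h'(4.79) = 17.16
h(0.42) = 6.51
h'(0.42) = -0.32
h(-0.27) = 7.69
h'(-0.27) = -3.08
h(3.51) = 24.62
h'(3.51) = 12.04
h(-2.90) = 29.62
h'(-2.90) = -13.60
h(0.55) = 6.50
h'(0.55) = 0.20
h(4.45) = 37.70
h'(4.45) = 15.80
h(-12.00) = 319.00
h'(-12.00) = -50.00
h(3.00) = 19.00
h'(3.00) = 10.00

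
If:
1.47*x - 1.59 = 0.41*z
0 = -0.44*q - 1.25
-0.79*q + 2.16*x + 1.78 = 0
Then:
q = -2.84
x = -1.86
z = -10.56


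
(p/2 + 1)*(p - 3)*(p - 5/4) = p^3/2 - 9*p^2/8 - 19*p/8 + 15/4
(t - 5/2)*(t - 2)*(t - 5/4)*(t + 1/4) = t^4 - 11*t^3/2 + 147*t^2/16 - 115*t/32 - 25/16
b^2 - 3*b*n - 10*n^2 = (b - 5*n)*(b + 2*n)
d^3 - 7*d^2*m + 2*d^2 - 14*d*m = d*(d + 2)*(d - 7*m)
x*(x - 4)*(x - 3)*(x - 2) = x^4 - 9*x^3 + 26*x^2 - 24*x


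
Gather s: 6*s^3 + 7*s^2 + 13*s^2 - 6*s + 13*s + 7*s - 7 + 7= 6*s^3 + 20*s^2 + 14*s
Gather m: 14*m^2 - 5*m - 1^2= 14*m^2 - 5*m - 1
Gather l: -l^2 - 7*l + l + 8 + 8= -l^2 - 6*l + 16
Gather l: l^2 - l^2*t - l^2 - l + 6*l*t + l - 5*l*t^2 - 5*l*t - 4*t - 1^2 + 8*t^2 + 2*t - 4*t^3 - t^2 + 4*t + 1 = -l^2*t + l*(-5*t^2 + t) - 4*t^3 + 7*t^2 + 2*t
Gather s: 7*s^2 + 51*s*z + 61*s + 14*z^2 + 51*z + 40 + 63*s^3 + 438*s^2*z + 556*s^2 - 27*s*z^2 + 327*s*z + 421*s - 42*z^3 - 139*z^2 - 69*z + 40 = 63*s^3 + s^2*(438*z + 563) + s*(-27*z^2 + 378*z + 482) - 42*z^3 - 125*z^2 - 18*z + 80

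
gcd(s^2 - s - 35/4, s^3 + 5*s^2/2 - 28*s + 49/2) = s - 7/2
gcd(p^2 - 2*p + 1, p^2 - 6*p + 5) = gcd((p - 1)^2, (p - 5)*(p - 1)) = p - 1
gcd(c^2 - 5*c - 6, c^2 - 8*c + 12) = c - 6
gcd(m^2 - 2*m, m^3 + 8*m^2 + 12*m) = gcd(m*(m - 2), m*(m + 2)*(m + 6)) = m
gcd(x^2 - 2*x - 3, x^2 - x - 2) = x + 1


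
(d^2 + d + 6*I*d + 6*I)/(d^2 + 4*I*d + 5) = (d^2 + d + 6*I*d + 6*I)/(d^2 + 4*I*d + 5)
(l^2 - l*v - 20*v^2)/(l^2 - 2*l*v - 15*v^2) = (l + 4*v)/(l + 3*v)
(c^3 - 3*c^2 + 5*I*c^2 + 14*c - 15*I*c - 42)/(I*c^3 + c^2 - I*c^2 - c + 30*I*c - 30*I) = (-I*c^3 + c^2*(5 + 3*I) - c*(15 + 14*I) + 42*I)/(c^3 - c^2*(1 + I) + c*(30 + I) - 30)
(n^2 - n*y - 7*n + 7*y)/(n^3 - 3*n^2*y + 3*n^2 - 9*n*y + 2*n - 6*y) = (n^2 - n*y - 7*n + 7*y)/(n^3 - 3*n^2*y + 3*n^2 - 9*n*y + 2*n - 6*y)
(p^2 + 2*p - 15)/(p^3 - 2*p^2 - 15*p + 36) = (p + 5)/(p^2 + p - 12)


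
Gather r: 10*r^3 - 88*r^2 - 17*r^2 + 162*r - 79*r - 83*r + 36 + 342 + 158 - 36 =10*r^3 - 105*r^2 + 500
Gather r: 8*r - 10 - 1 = 8*r - 11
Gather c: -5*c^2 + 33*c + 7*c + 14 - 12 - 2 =-5*c^2 + 40*c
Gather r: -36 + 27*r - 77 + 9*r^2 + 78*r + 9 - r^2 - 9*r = 8*r^2 + 96*r - 104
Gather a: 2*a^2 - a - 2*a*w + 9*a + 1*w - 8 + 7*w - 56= 2*a^2 + a*(8 - 2*w) + 8*w - 64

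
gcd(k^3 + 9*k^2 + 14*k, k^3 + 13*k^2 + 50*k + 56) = k^2 + 9*k + 14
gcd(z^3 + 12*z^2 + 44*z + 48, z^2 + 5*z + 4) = z + 4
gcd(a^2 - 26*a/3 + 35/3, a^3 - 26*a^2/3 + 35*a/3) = a^2 - 26*a/3 + 35/3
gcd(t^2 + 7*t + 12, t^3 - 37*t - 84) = t^2 + 7*t + 12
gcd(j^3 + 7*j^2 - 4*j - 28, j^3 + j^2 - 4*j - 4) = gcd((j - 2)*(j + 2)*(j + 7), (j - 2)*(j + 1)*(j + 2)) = j^2 - 4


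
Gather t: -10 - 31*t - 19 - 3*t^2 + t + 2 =-3*t^2 - 30*t - 27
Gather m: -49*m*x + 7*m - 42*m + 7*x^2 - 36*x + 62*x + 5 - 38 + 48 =m*(-49*x - 35) + 7*x^2 + 26*x + 15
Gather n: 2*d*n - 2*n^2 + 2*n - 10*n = -2*n^2 + n*(2*d - 8)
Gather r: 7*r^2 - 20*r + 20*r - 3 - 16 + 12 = 7*r^2 - 7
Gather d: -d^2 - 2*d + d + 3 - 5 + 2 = -d^2 - d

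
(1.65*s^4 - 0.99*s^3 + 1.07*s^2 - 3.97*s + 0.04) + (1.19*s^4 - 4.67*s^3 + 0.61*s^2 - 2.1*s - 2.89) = 2.84*s^4 - 5.66*s^3 + 1.68*s^2 - 6.07*s - 2.85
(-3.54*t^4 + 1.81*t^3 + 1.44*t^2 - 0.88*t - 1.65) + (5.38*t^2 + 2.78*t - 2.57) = -3.54*t^4 + 1.81*t^3 + 6.82*t^2 + 1.9*t - 4.22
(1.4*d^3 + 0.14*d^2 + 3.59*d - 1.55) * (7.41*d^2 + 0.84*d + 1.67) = 10.374*d^5 + 2.2134*d^4 + 29.0575*d^3 - 8.2361*d^2 + 4.6933*d - 2.5885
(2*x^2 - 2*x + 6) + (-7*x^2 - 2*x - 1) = -5*x^2 - 4*x + 5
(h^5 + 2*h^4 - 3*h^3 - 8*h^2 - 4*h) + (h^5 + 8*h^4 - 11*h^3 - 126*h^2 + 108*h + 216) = 2*h^5 + 10*h^4 - 14*h^3 - 134*h^2 + 104*h + 216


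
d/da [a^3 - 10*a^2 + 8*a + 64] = 3*a^2 - 20*a + 8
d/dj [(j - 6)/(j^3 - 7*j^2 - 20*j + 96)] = (j^3 - 7*j^2 - 20*j + (j - 6)*(-3*j^2 + 14*j + 20) + 96)/(j^3 - 7*j^2 - 20*j + 96)^2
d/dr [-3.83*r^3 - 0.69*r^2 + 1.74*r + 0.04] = -11.49*r^2 - 1.38*r + 1.74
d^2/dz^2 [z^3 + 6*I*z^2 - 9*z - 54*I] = 6*z + 12*I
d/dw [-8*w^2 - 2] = -16*w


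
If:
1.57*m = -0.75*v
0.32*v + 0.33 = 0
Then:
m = 0.49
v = -1.03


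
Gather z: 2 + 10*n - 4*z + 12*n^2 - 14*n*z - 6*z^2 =12*n^2 + 10*n - 6*z^2 + z*(-14*n - 4) + 2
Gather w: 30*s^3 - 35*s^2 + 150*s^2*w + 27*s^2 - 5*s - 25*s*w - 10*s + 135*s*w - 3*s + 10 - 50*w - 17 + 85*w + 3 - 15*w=30*s^3 - 8*s^2 - 18*s + w*(150*s^2 + 110*s + 20) - 4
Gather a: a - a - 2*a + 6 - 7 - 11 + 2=-2*a - 10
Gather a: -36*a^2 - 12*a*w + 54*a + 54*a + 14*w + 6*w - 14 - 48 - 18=-36*a^2 + a*(108 - 12*w) + 20*w - 80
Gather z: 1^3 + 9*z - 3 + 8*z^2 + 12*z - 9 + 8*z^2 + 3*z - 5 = 16*z^2 + 24*z - 16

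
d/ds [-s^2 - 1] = -2*s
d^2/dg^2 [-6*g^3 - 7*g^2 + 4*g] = -36*g - 14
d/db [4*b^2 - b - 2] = 8*b - 1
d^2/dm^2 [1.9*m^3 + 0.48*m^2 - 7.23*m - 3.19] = 11.4*m + 0.96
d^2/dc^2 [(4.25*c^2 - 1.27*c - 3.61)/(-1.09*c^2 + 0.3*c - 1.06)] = (7.105427357601e-15*c^4 + 0.238274000000001*c^3 + 55.196946*c^2 - 15.886968*c - 16.435068)/(1.295029*c^6 - 1.06929*c^5 + 4.072458*c^4 - 2.10672*c^3 + 3.960372*c^2 - 1.01124*c + 1.191016)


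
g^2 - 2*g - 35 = (g - 7)*(g + 5)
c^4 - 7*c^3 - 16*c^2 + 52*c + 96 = (c - 8)*(c - 3)*(c + 2)^2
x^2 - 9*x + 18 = (x - 6)*(x - 3)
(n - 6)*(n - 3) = n^2 - 9*n + 18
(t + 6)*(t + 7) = t^2 + 13*t + 42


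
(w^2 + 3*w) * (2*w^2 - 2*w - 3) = 2*w^4 + 4*w^3 - 9*w^2 - 9*w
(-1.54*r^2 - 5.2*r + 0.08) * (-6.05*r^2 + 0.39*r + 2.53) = 9.317*r^4 + 30.8594*r^3 - 6.4082*r^2 - 13.1248*r + 0.2024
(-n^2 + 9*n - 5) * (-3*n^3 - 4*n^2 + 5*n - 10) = 3*n^5 - 23*n^4 - 26*n^3 + 75*n^2 - 115*n + 50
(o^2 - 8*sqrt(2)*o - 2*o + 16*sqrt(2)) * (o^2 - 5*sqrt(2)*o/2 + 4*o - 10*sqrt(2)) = o^4 - 21*sqrt(2)*o^3/2 + 2*o^3 - 21*sqrt(2)*o^2 + 32*o^2 + 80*o + 84*sqrt(2)*o - 320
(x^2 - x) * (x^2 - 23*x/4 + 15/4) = x^4 - 27*x^3/4 + 19*x^2/2 - 15*x/4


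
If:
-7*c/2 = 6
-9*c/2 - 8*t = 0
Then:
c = -12/7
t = 27/28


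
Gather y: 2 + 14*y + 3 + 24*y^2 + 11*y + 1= 24*y^2 + 25*y + 6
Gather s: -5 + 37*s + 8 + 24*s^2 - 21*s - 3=24*s^2 + 16*s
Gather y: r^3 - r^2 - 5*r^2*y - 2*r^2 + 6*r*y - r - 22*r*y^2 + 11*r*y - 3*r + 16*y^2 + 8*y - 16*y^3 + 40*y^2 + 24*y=r^3 - 3*r^2 - 4*r - 16*y^3 + y^2*(56 - 22*r) + y*(-5*r^2 + 17*r + 32)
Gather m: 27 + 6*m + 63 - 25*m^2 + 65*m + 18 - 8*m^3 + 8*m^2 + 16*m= -8*m^3 - 17*m^2 + 87*m + 108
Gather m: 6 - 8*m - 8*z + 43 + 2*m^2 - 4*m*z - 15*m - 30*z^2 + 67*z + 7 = 2*m^2 + m*(-4*z - 23) - 30*z^2 + 59*z + 56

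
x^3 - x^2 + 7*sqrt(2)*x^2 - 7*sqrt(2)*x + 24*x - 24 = (x - 1)*(x + 3*sqrt(2))*(x + 4*sqrt(2))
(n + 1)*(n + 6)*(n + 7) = n^3 + 14*n^2 + 55*n + 42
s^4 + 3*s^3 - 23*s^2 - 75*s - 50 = (s - 5)*(s + 1)*(s + 2)*(s + 5)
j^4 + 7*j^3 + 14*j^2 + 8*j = j*(j + 1)*(j + 2)*(j + 4)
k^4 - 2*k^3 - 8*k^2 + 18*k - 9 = (k - 3)*(k - 1)^2*(k + 3)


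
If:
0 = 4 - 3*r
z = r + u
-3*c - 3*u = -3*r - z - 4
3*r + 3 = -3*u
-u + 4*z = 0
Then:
No Solution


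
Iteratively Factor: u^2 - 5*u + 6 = (u - 2)*(u - 3)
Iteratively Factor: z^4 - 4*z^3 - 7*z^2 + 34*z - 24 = (z + 3)*(z^3 - 7*z^2 + 14*z - 8) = (z - 4)*(z + 3)*(z^2 - 3*z + 2) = (z - 4)*(z - 2)*(z + 3)*(z - 1)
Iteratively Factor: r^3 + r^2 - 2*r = (r)*(r^2 + r - 2) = r*(r - 1)*(r + 2)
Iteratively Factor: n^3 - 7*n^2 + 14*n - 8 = (n - 2)*(n^2 - 5*n + 4) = (n - 2)*(n - 1)*(n - 4)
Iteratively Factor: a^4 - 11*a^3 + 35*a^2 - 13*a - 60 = (a - 4)*(a^3 - 7*a^2 + 7*a + 15) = (a - 5)*(a - 4)*(a^2 - 2*a - 3) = (a - 5)*(a - 4)*(a + 1)*(a - 3)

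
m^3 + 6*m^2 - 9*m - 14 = (m - 2)*(m + 1)*(m + 7)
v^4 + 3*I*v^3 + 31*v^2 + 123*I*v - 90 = (v - 6*I)*(v + I)*(v + 3*I)*(v + 5*I)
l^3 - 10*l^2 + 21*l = l*(l - 7)*(l - 3)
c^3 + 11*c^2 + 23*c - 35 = (c - 1)*(c + 5)*(c + 7)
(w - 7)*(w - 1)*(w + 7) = w^3 - w^2 - 49*w + 49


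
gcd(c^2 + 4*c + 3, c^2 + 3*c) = c + 3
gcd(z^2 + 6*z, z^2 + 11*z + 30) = z + 6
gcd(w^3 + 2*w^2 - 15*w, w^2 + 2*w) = w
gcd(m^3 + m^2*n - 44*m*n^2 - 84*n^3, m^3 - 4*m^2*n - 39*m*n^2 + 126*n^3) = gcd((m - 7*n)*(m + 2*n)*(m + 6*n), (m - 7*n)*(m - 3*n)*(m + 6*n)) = m^2 - m*n - 42*n^2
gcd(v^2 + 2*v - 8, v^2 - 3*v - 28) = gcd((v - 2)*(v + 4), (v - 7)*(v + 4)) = v + 4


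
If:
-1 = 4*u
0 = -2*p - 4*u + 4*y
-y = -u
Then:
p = 0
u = -1/4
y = -1/4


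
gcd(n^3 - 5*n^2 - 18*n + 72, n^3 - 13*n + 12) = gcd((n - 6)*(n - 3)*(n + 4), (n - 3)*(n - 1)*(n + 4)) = n^2 + n - 12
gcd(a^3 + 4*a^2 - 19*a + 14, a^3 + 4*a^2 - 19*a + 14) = a^3 + 4*a^2 - 19*a + 14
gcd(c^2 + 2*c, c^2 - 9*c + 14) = 1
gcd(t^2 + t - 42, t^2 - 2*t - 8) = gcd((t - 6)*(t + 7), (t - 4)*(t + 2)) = 1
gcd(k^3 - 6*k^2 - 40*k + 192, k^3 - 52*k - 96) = k^2 - 2*k - 48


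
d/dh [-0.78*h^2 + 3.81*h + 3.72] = 3.81 - 1.56*h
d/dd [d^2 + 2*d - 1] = 2*d + 2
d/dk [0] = 0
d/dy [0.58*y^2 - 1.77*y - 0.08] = 1.16*y - 1.77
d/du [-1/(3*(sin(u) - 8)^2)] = 2*cos(u)/(3*(sin(u) - 8)^3)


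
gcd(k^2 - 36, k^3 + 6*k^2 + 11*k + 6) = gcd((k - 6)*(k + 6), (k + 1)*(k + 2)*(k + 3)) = 1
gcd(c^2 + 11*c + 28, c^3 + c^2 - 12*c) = c + 4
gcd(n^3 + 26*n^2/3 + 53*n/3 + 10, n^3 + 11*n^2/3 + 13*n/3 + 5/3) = n^2 + 8*n/3 + 5/3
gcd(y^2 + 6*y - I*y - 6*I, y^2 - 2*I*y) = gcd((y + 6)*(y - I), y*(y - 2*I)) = 1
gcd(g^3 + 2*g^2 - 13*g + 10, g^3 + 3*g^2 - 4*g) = g - 1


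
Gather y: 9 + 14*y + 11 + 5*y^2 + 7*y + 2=5*y^2 + 21*y + 22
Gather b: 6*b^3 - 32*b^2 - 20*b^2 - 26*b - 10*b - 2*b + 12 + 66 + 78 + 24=6*b^3 - 52*b^2 - 38*b + 180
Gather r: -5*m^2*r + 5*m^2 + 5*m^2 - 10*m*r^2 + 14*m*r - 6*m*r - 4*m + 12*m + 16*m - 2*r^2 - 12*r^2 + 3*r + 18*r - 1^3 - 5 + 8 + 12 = 10*m^2 + 24*m + r^2*(-10*m - 14) + r*(-5*m^2 + 8*m + 21) + 14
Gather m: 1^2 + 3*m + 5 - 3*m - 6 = 0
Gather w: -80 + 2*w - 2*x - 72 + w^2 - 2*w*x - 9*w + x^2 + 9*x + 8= w^2 + w*(-2*x - 7) + x^2 + 7*x - 144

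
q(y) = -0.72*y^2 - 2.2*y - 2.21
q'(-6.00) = 6.44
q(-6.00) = -14.93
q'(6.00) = -10.84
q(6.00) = -41.33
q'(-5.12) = 5.17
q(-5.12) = -9.82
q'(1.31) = -4.09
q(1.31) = -6.33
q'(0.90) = -3.50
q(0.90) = -4.77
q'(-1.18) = -0.50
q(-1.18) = -0.62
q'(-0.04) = -2.14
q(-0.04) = -2.12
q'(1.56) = -4.45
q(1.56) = -7.39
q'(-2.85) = 1.90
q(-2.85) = -1.79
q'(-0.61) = -1.32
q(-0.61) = -1.14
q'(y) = -1.44*y - 2.2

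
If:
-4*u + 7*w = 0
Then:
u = 7*w/4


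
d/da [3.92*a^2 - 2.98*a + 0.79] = 7.84*a - 2.98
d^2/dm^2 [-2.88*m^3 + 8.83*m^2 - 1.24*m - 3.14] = 17.66 - 17.28*m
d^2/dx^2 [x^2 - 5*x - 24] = 2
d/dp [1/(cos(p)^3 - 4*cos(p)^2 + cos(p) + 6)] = (3*cos(p)^2 - 8*cos(p) + 1)*sin(p)/(cos(p)^3 - 4*cos(p)^2 + cos(p) + 6)^2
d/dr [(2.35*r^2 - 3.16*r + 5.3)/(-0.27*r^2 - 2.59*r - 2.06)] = (-6.9397*r^2 - 6.82*r + 20.2366)/(0.0729*r^4 + 1.3986*r^3 + 7.8205*r^2 + 10.6708*r + 4.2436)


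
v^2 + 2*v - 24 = (v - 4)*(v + 6)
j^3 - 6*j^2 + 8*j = j*(j - 4)*(j - 2)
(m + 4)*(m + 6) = m^2 + 10*m + 24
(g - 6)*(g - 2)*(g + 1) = g^3 - 7*g^2 + 4*g + 12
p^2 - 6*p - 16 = (p - 8)*(p + 2)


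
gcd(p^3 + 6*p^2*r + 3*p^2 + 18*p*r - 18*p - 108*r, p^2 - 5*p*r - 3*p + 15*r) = p - 3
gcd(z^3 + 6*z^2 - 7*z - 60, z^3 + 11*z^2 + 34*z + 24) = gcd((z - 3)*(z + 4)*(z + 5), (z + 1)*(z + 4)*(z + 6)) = z + 4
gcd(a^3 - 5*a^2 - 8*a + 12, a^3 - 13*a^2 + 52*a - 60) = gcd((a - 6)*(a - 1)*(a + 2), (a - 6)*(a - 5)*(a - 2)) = a - 6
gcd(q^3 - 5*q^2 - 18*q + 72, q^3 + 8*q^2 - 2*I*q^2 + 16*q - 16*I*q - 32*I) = q + 4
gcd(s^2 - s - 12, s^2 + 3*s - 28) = s - 4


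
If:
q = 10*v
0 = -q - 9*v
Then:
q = 0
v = 0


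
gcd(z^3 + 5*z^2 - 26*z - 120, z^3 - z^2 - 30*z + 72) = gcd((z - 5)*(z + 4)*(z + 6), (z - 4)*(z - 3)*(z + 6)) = z + 6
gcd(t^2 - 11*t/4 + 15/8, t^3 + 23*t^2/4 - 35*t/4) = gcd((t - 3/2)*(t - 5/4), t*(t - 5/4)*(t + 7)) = t - 5/4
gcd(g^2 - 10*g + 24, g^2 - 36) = g - 6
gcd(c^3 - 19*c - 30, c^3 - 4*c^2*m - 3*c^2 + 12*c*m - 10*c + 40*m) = c^2 - 3*c - 10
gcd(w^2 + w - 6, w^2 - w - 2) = w - 2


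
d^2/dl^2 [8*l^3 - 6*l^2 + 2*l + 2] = 48*l - 12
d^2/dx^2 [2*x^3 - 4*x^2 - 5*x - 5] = 12*x - 8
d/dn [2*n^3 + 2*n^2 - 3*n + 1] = 6*n^2 + 4*n - 3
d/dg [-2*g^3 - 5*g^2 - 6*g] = -6*g^2 - 10*g - 6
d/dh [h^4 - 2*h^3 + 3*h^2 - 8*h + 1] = 4*h^3 - 6*h^2 + 6*h - 8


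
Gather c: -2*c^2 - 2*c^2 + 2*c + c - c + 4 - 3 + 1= -4*c^2 + 2*c + 2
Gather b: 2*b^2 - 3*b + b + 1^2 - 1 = 2*b^2 - 2*b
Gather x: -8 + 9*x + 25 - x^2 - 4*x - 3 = -x^2 + 5*x + 14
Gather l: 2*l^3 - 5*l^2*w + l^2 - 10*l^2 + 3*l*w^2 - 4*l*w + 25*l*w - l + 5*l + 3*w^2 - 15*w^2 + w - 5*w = 2*l^3 + l^2*(-5*w - 9) + l*(3*w^2 + 21*w + 4) - 12*w^2 - 4*w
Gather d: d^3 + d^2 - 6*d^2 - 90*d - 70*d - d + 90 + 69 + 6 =d^3 - 5*d^2 - 161*d + 165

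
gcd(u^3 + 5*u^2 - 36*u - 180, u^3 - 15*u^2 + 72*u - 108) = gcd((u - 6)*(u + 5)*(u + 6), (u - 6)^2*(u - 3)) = u - 6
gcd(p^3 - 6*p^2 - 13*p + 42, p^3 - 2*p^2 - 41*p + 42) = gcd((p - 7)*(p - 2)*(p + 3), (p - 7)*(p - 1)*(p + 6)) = p - 7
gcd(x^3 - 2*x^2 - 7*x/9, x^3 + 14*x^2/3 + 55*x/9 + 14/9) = x + 1/3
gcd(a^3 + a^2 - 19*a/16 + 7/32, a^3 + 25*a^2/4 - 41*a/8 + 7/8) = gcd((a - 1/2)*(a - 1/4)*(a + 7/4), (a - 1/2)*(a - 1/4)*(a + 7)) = a^2 - 3*a/4 + 1/8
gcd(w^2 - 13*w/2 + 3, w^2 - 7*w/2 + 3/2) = w - 1/2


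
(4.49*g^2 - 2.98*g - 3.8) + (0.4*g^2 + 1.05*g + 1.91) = 4.89*g^2 - 1.93*g - 1.89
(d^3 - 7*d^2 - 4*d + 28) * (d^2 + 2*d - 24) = d^5 - 5*d^4 - 42*d^3 + 188*d^2 + 152*d - 672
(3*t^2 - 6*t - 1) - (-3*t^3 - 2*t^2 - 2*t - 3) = 3*t^3 + 5*t^2 - 4*t + 2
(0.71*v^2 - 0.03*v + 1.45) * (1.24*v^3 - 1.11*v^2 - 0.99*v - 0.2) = 0.8804*v^5 - 0.8253*v^4 + 1.1284*v^3 - 1.7218*v^2 - 1.4295*v - 0.29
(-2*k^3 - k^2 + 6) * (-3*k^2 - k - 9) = 6*k^5 + 5*k^4 + 19*k^3 - 9*k^2 - 6*k - 54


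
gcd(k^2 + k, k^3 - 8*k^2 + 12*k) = k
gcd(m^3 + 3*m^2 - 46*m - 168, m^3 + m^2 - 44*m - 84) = m^2 - m - 42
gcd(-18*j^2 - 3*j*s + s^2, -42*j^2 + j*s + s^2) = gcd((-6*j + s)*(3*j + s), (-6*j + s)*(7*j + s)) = -6*j + s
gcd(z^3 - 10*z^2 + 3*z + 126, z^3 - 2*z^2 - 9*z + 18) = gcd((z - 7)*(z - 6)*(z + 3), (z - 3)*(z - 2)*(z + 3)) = z + 3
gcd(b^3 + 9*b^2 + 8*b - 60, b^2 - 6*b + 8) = b - 2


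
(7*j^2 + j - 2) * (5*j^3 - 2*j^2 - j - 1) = 35*j^5 - 9*j^4 - 19*j^3 - 4*j^2 + j + 2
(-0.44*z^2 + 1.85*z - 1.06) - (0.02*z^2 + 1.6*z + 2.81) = -0.46*z^2 + 0.25*z - 3.87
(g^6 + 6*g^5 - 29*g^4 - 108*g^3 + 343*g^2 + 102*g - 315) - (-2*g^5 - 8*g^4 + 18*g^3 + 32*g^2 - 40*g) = g^6 + 8*g^5 - 21*g^4 - 126*g^3 + 311*g^2 + 142*g - 315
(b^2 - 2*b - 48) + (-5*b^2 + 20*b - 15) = -4*b^2 + 18*b - 63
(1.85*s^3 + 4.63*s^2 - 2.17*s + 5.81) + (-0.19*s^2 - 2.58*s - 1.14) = 1.85*s^3 + 4.44*s^2 - 4.75*s + 4.67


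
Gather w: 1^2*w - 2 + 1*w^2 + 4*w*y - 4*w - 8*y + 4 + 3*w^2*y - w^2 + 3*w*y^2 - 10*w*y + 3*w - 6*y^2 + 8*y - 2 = 3*w^2*y + w*(3*y^2 - 6*y) - 6*y^2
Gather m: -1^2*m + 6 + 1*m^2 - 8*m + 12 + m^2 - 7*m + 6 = 2*m^2 - 16*m + 24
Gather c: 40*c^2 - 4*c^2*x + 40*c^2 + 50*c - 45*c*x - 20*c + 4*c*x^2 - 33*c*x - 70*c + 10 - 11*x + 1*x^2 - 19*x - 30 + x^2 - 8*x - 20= c^2*(80 - 4*x) + c*(4*x^2 - 78*x - 40) + 2*x^2 - 38*x - 40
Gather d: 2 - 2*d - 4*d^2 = -4*d^2 - 2*d + 2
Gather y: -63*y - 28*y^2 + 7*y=-28*y^2 - 56*y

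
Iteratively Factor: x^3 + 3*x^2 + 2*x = (x)*(x^2 + 3*x + 2) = x*(x + 1)*(x + 2)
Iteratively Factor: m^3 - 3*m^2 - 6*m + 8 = (m + 2)*(m^2 - 5*m + 4) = (m - 1)*(m + 2)*(m - 4)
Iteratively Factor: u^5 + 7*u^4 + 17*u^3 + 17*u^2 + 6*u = (u + 2)*(u^4 + 5*u^3 + 7*u^2 + 3*u) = (u + 2)*(u + 3)*(u^3 + 2*u^2 + u) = u*(u + 2)*(u + 3)*(u^2 + 2*u + 1) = u*(u + 1)*(u + 2)*(u + 3)*(u + 1)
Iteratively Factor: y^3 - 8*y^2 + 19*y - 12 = (y - 3)*(y^2 - 5*y + 4) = (y - 3)*(y - 1)*(y - 4)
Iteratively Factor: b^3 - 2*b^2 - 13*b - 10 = (b - 5)*(b^2 + 3*b + 2) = (b - 5)*(b + 1)*(b + 2)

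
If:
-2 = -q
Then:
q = 2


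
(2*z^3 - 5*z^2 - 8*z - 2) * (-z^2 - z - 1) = -2*z^5 + 3*z^4 + 11*z^3 + 15*z^2 + 10*z + 2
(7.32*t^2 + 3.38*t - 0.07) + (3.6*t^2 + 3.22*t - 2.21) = 10.92*t^2 + 6.6*t - 2.28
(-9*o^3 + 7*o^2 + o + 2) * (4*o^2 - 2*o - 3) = -36*o^5 + 46*o^4 + 17*o^3 - 15*o^2 - 7*o - 6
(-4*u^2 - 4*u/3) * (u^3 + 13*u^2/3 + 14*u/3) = -4*u^5 - 56*u^4/3 - 220*u^3/9 - 56*u^2/9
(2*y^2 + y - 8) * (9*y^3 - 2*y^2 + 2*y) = 18*y^5 + 5*y^4 - 70*y^3 + 18*y^2 - 16*y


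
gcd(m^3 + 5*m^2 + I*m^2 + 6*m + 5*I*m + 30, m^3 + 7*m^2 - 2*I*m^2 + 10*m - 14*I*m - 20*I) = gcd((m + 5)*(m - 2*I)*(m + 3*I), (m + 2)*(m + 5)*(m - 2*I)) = m^2 + m*(5 - 2*I) - 10*I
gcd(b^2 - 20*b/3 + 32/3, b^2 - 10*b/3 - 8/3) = b - 4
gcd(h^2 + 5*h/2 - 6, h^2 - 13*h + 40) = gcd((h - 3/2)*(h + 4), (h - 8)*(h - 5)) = 1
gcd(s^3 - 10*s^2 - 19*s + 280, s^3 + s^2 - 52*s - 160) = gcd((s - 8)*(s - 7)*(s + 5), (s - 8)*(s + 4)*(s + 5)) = s^2 - 3*s - 40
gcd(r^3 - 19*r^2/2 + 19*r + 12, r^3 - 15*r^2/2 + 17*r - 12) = r - 4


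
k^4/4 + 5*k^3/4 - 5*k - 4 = (k/4 + 1)*(k - 2)*(k + 1)*(k + 2)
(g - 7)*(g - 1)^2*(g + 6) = g^4 - 3*g^3 - 39*g^2 + 83*g - 42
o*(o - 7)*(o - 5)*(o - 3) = o^4 - 15*o^3 + 71*o^2 - 105*o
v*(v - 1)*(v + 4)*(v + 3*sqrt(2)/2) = v^4 + 3*sqrt(2)*v^3/2 + 3*v^3 - 4*v^2 + 9*sqrt(2)*v^2/2 - 6*sqrt(2)*v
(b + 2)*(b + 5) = b^2 + 7*b + 10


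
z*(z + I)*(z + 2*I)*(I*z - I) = I*z^4 - 3*z^3 - I*z^3 + 3*z^2 - 2*I*z^2 + 2*I*z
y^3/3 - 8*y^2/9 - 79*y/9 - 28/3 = (y/3 + 1)*(y - 7)*(y + 4/3)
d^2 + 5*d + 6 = (d + 2)*(d + 3)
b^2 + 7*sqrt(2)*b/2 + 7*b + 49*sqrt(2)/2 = (b + 7)*(b + 7*sqrt(2)/2)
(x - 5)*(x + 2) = x^2 - 3*x - 10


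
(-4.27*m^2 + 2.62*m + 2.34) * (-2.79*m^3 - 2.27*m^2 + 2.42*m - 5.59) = 11.9133*m^5 + 2.3831*m^4 - 22.8094*m^3 + 24.8979*m^2 - 8.983*m - 13.0806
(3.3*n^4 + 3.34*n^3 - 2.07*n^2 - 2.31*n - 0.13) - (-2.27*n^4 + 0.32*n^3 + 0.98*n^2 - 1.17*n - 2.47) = 5.57*n^4 + 3.02*n^3 - 3.05*n^2 - 1.14*n + 2.34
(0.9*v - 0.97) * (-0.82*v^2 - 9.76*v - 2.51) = -0.738*v^3 - 7.9886*v^2 + 7.2082*v + 2.4347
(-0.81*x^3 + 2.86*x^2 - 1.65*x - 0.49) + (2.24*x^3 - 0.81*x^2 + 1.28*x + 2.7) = 1.43*x^3 + 2.05*x^2 - 0.37*x + 2.21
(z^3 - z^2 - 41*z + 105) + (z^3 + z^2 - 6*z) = 2*z^3 - 47*z + 105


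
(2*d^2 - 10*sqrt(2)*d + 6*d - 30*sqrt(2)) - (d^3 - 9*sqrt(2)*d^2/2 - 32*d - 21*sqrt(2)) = -d^3 + 2*d^2 + 9*sqrt(2)*d^2/2 - 10*sqrt(2)*d + 38*d - 9*sqrt(2)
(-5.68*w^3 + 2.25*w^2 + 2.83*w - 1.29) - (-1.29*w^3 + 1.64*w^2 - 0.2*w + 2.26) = -4.39*w^3 + 0.61*w^2 + 3.03*w - 3.55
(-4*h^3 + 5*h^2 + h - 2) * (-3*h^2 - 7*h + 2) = 12*h^5 + 13*h^4 - 46*h^3 + 9*h^2 + 16*h - 4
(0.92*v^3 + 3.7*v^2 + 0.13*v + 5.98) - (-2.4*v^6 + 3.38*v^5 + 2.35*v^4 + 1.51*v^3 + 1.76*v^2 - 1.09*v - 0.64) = 2.4*v^6 - 3.38*v^5 - 2.35*v^4 - 0.59*v^3 + 1.94*v^2 + 1.22*v + 6.62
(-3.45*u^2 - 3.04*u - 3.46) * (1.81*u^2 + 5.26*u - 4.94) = -6.2445*u^4 - 23.6494*u^3 - 5.21*u^2 - 3.182*u + 17.0924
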